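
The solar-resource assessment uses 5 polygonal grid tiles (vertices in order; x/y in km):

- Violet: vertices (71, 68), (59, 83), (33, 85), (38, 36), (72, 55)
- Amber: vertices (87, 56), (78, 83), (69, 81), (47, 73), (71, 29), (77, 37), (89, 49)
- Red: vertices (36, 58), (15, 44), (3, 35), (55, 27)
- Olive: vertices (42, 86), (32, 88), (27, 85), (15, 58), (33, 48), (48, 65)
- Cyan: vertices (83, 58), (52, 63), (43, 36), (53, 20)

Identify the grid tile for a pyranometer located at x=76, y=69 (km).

Cast a ray rightward from (76, 69). For each polygon, the edges (by vertex number in listed order) whose endpoints lie on opposite sides of y = 69, where each meets that height, and whether that is right or left of the point:
Violet: 1–2 at x≈70.2 (left), 3–4 at x≈34.6 (left) → 0 crossings.
Amber: 1–2 at x≈82.7 (right), 4–5 at x≈49.2 (left) → 1 crossing.
Red: no edge straddles that height → 0 crossings.
Olive: 3–4 at x≈19.9 (left), 6–1 at x≈46.9 (left) → 0 crossings.
Cyan: no edge straddles that height → 0 crossings.
Only Amber has an odd count, so the point is inside Amber.

Amber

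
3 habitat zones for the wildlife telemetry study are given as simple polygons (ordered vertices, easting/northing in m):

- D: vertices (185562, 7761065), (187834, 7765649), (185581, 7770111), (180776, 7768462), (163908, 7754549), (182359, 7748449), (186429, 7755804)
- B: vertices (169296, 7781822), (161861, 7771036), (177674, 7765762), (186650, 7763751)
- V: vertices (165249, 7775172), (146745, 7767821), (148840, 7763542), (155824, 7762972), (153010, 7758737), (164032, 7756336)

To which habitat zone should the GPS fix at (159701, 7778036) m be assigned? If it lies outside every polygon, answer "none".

Cast a ray rightward from (159701, 7778036). For each polygon, the edges (by vertex number in listed order) whose endpoints lie on opposite sides of northing = 7778036, where each meets that height, and whether that is right or left of the point:
D: no edge straddles that height → 0 crossings.
B: 1–2 at easting≈166686.2 (right), 4–1 at easting≈172931.8 (right) → 2 crossings.
V: no edge straddles that height → 0 crossings.
All counts are even, so the point lies outside every listed polygon.

none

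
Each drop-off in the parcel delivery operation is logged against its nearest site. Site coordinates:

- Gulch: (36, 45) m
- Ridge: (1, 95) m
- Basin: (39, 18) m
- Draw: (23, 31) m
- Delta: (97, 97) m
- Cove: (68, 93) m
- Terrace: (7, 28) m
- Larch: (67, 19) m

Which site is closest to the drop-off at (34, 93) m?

Ridge

Squared distances to each site:
Gulch: 2308.000; Ridge: 1093.000; Basin: 5650.000; Draw: 3965.000; Delta: 3985.000; Cove: 1156.000; Terrace: 4954.000; Larch: 6565.000.
Minimum at Ridge.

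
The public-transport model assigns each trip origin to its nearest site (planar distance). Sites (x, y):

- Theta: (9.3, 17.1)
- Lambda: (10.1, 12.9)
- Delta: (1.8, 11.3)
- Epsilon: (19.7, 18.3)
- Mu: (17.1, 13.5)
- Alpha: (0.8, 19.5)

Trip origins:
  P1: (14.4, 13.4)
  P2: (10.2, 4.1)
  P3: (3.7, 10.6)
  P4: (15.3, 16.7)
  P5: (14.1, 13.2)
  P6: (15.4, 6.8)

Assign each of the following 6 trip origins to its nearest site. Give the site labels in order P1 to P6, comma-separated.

P1 → Mu (d²=7.30)
P2 → Lambda (d²=77.45)
P3 → Delta (d²=4.10)
P4 → Mu (d²=13.48)
P5 → Mu (d²=9.09)
P6 → Mu (d²=47.78)

Mu, Lambda, Delta, Mu, Mu, Mu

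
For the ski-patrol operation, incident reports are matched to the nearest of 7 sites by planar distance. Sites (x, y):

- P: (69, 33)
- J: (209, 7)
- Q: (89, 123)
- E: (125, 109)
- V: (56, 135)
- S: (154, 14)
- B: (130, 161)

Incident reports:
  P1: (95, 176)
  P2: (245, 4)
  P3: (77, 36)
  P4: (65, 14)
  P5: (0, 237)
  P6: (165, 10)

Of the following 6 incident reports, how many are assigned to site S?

1

P1 → B
P2 → J
P3 → P
P4 → P
P5 → V
P6 → S
1 of the 6 goes to S.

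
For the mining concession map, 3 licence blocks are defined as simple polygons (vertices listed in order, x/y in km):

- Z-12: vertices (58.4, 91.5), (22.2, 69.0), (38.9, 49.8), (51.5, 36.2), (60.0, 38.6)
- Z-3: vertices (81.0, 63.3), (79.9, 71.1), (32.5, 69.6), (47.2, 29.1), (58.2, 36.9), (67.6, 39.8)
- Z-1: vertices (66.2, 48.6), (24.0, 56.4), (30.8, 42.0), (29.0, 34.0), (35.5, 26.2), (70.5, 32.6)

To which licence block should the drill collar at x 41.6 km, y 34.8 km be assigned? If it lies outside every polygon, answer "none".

Cast a ray rightward from (41.6, 34.8). For each polygon, the edges (by vertex number in listed order) whose endpoints lie on opposite sides of y = 34.8, where each meets that height, and whether that is right or left of the point:
Z-12: no edge straddles that height → 0 crossings.
Z-3: 3–4 at x≈45.13 (right), 4–5 at x≈55.24 (right) → 2 crossings.
Z-1: 3–4 at x≈29.18 (left), 6–1 at x≈69.91 (right) → 1 crossing.
Only Z-1 has an odd count, so the point is inside Z-1.

Z-1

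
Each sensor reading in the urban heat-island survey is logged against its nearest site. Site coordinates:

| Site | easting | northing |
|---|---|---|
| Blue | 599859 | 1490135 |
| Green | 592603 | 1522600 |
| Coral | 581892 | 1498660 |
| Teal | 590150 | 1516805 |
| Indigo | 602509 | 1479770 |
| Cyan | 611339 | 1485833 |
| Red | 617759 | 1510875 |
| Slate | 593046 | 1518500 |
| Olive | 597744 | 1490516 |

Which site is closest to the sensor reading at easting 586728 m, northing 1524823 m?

Green

Squared distances to each site:
Blue: 1375680505.000; Green: 39457354.000; Coral: 707889465.000; Teal: 75998408.000; Indigo: 2278812770.000; Cyan: 2125921421.000; Red: 1157469665.000; Slate: 79897453.000; Olive: 1298322505.000.
Minimum at Green.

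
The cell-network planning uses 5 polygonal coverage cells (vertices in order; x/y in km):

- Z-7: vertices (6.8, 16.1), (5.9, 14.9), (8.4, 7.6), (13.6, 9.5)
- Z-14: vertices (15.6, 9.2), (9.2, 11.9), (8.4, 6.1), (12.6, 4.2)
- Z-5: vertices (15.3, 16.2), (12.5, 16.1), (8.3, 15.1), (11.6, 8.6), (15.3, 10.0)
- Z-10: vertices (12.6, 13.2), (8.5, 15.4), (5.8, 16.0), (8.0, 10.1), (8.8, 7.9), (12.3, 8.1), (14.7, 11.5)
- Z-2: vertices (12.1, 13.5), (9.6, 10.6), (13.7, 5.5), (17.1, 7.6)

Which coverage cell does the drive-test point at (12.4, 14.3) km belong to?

Z-5

Cast a ray rightward from (12.4, 14.3). For each polygon, the edges (by vertex number in listed order) whose endpoints lie on opposite sides of y = 14.3, where each meets that height, and whether that is right or left of the point:
Z-7: 2–3 at x≈6.11 (left), 4–1 at x≈8.65 (left) → 0 crossings.
Z-14: no edge straddles that height → 0 crossings.
Z-5: 3–4 at x≈8.71 (left), 5–1 at x≈15.30 (right) → 1 crossing.
Z-10: 1–2 at x≈10.55 (left), 3–4 at x≈6.43 (left) → 0 crossings.
Z-2: no edge straddles that height → 0 crossings.
Only Z-5 has an odd count, so the point is inside Z-5.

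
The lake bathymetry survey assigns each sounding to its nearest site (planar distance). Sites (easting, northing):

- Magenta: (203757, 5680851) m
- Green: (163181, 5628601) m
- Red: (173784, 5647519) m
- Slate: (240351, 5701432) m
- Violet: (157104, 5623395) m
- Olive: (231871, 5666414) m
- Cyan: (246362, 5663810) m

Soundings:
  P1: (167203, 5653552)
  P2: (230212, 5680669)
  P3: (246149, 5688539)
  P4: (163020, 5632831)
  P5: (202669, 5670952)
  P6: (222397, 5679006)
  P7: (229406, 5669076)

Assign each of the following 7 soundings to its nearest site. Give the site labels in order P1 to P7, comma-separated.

Red, Olive, Slate, Green, Magenta, Olive, Olive

P1 → Red (d²=79706650.00)
P2 → Olive (d²=205957306.00)
P3 → Slate (d²=199846253.00)
P4 → Green (d²=17918821.00)
P5 → Magenta (d²=99173945.00)
P6 → Olive (d²=248315140.00)
P7 → Olive (d²=13162469.00)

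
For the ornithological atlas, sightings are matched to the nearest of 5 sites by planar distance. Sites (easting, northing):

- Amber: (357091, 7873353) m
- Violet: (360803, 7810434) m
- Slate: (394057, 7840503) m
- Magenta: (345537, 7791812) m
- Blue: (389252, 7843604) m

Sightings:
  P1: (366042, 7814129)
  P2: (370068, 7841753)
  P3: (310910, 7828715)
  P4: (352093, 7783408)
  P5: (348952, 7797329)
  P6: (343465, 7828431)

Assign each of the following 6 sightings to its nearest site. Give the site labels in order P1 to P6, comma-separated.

P1 → Violet (d²=41100146.00)
P2 → Blue (d²=371452057.00)
P3 → Magenta (d²=2560860538.00)
P4 → Magenta (d²=113608352.00)
P5 → Magenta (d²=42099514.00)
P6 → Violet (d²=624498253.00)

Violet, Blue, Magenta, Magenta, Magenta, Violet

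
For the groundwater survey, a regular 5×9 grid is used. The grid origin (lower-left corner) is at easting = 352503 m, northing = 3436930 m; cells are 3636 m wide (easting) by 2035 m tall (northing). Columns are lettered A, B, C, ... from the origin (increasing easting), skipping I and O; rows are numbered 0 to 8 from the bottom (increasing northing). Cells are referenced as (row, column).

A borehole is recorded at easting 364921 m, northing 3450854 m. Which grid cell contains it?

(6, D)

Column index: ⌊(364921 − 352503) / 3636⌋ = ⌊3.415⌋ = 3 → column D
Row offset from origin: ⌊(3450854 − 3436930) / 2035⌋ = ⌊6.842⌋ = 6 → row 6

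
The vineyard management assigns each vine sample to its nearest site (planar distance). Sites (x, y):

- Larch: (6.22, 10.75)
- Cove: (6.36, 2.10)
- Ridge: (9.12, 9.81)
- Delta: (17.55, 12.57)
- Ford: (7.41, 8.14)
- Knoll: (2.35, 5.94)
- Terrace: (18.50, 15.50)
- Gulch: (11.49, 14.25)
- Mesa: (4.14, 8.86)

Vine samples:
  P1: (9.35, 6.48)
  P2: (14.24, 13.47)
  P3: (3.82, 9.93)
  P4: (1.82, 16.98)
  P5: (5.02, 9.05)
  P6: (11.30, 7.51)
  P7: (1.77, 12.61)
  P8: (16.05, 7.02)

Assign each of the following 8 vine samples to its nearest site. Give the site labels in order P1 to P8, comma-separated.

P1 → Ford (d²=6.52)
P2 → Gulch (d²=8.17)
P3 → Mesa (d²=1.25)
P4 → Larch (d²=58.17)
P5 → Mesa (d²=0.81)
P6 → Ridge (d²=10.04)
P7 → Mesa (d²=19.68)
P8 → Delta (d²=33.05)

Ford, Gulch, Mesa, Larch, Mesa, Ridge, Mesa, Delta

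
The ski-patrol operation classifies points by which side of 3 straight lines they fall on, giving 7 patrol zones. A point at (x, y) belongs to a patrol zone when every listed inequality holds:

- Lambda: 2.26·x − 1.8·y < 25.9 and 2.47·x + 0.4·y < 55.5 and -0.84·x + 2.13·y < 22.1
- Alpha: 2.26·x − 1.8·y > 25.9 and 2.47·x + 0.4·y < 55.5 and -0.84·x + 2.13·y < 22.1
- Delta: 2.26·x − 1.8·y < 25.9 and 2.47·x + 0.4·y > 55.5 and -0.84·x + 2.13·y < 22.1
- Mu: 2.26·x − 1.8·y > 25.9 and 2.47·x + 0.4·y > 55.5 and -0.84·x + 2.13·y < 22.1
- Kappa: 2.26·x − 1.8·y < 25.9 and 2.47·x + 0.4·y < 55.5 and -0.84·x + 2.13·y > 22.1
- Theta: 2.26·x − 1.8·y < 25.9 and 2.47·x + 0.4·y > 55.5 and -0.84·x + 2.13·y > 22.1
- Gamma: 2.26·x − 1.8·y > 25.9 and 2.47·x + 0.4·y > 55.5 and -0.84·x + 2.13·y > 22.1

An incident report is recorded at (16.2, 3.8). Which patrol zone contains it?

2.26·16.2 − 1.8·3.8 = 29.772, which is > 25.9
2.47·16.2 + 0.4·3.8 = 41.534, which is < 55.5
-0.84·16.2 + 2.13·3.8 = -5.514, which is < 22.1
This sign pattern matches Alpha.

Alpha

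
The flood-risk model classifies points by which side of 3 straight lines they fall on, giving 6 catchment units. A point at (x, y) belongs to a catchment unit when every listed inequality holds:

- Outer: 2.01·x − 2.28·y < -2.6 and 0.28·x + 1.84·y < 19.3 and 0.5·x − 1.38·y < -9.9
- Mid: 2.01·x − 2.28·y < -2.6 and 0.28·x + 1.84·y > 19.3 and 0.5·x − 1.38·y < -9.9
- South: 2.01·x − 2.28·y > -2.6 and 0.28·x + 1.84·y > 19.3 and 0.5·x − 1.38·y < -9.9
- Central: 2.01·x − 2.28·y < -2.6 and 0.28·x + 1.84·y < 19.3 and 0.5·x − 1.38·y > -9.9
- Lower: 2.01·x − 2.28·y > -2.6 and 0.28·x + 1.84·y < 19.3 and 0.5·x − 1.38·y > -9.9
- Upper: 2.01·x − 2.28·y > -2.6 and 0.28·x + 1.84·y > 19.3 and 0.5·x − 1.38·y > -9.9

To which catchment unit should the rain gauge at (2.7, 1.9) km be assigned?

Lower

2.01·2.7 − 2.28·1.9 = 1.095, which is > -2.6
0.28·2.7 + 1.84·1.9 = 4.252, which is < 19.3
0.5·2.7 − 1.38·1.9 = -1.272, which is > -9.9
This sign pattern matches Lower.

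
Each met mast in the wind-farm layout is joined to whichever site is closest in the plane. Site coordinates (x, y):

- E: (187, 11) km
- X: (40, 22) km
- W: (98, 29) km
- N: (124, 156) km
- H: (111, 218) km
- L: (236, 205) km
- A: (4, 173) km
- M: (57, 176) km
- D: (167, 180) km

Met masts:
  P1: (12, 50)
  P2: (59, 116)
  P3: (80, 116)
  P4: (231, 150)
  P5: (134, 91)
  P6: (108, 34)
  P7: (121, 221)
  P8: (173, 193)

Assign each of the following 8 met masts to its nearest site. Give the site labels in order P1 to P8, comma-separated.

X, M, N, L, N, W, H, D

P1 → X (d²=1568.00)
P2 → M (d²=3604.00)
P3 → N (d²=3536.00)
P4 → L (d²=3050.00)
P5 → N (d²=4325.00)
P6 → W (d²=125.00)
P7 → H (d²=109.00)
P8 → D (d²=205.00)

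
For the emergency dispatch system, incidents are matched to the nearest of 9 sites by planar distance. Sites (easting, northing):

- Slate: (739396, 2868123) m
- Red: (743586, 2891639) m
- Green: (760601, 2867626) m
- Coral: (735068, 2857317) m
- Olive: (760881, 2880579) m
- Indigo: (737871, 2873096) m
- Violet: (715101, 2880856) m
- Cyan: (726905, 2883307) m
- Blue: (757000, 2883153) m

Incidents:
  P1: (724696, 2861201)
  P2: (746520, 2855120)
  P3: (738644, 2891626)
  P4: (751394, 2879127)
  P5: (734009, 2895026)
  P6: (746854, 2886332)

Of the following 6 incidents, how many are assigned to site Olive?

P1 → Coral
P2 → Coral
P3 → Red
P4 → Blue
P5 → Red
P6 → Red
0 of the 6 go to Olive.

0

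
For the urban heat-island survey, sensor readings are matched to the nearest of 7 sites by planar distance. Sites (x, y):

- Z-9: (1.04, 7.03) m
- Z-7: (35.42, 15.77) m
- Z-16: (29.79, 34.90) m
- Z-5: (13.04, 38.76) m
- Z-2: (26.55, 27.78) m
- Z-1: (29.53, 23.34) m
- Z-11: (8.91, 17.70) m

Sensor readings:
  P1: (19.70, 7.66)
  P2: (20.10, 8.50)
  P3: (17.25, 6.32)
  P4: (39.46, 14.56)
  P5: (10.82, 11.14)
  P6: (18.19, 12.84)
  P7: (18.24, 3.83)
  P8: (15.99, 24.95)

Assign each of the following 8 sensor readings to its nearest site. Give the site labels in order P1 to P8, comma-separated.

P1 → Z-11 (d²=217.23)
P2 → Z-11 (d²=209.86)
P3 → Z-11 (d²=199.06)
P4 → Z-7 (d²=17.79)
P5 → Z-11 (d²=46.68)
P6 → Z-11 (d²=109.74)
P7 → Z-11 (d²=279.43)
P8 → Z-11 (d²=102.69)

Z-11, Z-11, Z-11, Z-7, Z-11, Z-11, Z-11, Z-11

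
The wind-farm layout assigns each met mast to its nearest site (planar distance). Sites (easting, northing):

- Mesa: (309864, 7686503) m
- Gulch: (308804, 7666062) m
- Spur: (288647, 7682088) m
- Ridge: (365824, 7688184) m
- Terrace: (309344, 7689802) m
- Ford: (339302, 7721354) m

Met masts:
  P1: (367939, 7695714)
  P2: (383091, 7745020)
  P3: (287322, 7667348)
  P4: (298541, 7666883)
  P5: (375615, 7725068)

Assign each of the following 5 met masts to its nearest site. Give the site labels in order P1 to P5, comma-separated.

Ridge, Ford, Spur, Gulch, Ford

P1 → Ridge (d²=61174125.00)
P2 → Ford (d²=2477556077.00)
P3 → Spur (d²=219023225.00)
P4 → Gulch (d²=106003210.00)
P5 → Ford (d²=1332427765.00)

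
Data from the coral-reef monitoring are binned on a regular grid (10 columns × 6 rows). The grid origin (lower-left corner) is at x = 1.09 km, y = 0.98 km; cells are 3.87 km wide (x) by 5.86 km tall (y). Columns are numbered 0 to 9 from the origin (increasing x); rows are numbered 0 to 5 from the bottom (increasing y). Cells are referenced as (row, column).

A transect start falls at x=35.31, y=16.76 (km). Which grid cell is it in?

(2, 8)

Column index: ⌊(35.31 − 1.09) / 3.87⌋ = ⌊8.842⌋ = 8
Row offset from origin: ⌊(16.76 − 0.98) / 5.86⌋ = ⌊2.693⌋ = 2 → row 2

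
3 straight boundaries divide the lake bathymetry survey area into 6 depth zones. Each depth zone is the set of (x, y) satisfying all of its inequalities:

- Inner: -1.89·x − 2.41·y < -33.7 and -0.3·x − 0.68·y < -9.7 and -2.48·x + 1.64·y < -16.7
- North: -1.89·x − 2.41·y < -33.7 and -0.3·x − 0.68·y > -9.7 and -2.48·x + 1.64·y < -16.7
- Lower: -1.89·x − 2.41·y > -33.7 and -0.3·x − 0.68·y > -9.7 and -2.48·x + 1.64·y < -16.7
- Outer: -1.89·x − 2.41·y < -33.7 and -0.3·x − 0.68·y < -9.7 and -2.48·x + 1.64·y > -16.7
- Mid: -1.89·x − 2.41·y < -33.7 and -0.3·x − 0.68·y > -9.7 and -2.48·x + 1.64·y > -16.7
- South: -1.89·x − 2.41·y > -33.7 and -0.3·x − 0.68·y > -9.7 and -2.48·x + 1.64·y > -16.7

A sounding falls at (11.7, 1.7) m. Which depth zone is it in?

-1.89·11.7 − 2.41·1.7 = -26.210, which is > -33.7
-0.3·11.7 − 0.68·1.7 = -4.666, which is > -9.7
-2.48·11.7 + 1.64·1.7 = -26.228, which is < -16.7
This sign pattern matches Lower.

Lower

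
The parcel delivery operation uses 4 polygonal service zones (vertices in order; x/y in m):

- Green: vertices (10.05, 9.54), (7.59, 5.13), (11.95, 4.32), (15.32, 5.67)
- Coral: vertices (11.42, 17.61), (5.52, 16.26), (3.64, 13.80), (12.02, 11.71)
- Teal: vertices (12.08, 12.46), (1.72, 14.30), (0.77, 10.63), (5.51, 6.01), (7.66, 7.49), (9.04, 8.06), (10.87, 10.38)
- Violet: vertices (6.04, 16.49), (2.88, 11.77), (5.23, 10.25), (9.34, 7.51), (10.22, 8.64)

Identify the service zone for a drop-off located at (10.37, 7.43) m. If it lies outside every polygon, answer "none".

Cast a ray rightward from (10.37, 7.43). For each polygon, the edges (by vertex number in listed order) whose endpoints lie on opposite sides of y = 7.43, where each meets that height, and whether that is right or left of the point:
Green: 1–2 at x≈8.873 (left), 4–1 at x≈12.923 (right) → 1 crossing.
Coral: no edge straddles that height → 0 crossings.
Teal: 3–4 at x≈4.053 (left), 4–5 at x≈7.573 (left) → 0 crossings.
Violet: no edge straddles that height → 0 crossings.
Only Green has an odd count, so the point is inside Green.

Green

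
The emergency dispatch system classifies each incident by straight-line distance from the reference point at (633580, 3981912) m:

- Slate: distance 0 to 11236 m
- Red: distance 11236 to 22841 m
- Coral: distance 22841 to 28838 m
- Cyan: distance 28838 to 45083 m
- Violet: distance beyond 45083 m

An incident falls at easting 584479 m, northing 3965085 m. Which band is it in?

Distance = √((584479−633580)² + (3965085−3981912)²) = √(2410908201.000 + 283147929.000) = 51904.298 m.
45083 ≤ 51904.298 < ∞ → Violet.

Violet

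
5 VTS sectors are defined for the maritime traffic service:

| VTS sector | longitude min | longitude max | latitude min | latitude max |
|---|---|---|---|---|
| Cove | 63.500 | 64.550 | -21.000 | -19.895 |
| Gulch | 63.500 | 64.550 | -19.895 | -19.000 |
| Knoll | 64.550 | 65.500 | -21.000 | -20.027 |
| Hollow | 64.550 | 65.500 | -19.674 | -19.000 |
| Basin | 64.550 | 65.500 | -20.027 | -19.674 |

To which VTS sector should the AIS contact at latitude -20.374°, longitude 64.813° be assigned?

The point has longitude = 64.813 and latitude = -20.374.
Only Knoll satisfies 64.550 ≤ longitude ≤ 65.500 and -21.000 ≤ latitude ≤ -20.027.

Knoll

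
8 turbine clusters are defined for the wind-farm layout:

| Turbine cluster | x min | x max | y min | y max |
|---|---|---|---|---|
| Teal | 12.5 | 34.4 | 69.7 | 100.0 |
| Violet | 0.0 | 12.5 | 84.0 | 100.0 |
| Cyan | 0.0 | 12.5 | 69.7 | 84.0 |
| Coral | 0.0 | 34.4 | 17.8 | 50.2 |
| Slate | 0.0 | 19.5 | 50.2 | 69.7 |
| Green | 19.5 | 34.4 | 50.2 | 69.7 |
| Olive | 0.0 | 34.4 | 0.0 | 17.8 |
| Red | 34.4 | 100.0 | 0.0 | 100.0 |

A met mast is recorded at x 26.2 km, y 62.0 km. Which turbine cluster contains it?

The point has x = 26.2 and y = 62.0.
Only Green satisfies 19.5 ≤ x ≤ 34.4 and 50.2 ≤ y ≤ 69.7.

Green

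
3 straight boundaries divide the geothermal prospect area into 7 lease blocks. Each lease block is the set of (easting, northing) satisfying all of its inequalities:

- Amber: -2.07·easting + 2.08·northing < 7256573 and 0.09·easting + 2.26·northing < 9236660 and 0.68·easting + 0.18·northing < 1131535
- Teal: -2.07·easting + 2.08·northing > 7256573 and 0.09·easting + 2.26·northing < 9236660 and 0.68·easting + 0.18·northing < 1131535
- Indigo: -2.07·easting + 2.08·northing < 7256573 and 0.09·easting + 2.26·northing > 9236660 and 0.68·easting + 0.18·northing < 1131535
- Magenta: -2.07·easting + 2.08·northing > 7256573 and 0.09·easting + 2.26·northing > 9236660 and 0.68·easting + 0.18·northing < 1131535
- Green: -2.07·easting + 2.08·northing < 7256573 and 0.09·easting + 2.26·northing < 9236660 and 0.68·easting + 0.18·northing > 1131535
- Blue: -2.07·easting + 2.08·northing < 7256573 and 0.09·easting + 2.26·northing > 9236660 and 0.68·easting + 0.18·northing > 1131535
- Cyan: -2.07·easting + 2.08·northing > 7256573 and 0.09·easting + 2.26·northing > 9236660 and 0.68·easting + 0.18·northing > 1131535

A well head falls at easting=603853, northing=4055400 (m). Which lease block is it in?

-2.07·603853 + 2.08·4055400 = 7185256.290, which is < 7256573
0.09·603853 + 2.26·4055400 = 9219550.770, which is < 9236660
0.68·603853 + 0.18·4055400 = 1140592.040, which is > 1131535
This sign pattern matches Green.

Green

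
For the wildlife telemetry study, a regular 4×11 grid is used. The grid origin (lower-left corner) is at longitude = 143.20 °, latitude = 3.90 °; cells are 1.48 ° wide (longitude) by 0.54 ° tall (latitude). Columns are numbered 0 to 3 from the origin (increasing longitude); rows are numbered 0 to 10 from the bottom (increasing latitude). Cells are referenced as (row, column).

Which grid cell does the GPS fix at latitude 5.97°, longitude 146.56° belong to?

Column index: ⌊(146.56 − 143.20) / 1.48⌋ = ⌊2.270⌋ = 2
Row offset from origin: ⌊(5.97 − 3.90) / 0.54⌋ = ⌊3.833⌋ = 3 → row 3

(3, 2)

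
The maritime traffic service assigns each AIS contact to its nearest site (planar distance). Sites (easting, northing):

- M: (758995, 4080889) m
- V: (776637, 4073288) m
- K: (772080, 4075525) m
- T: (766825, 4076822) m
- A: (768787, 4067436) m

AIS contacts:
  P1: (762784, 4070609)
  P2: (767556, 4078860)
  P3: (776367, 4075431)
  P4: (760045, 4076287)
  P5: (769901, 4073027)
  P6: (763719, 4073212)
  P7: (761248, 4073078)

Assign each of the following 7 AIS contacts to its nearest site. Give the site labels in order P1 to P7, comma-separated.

A, T, V, M, K, T, T

P1 → A (d²=46103938.00)
P2 → T (d²=4687805.00)
P3 → V (d²=4665349.00)
P4 → M (d²=22280904.00)
P5 → K (d²=10988045.00)
P6 → T (d²=22679336.00)
P7 → T (d²=45120465.00)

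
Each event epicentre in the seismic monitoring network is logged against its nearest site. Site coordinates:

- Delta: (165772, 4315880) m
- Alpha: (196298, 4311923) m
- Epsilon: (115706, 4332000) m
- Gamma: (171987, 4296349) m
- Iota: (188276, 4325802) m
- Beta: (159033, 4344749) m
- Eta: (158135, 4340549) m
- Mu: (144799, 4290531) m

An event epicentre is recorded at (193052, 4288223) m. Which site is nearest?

Squared distances to each site:
Delta: 1509108049.000; Alpha: 572226516.000; Epsilon: 7898829445.000; Gamma: 509766101.000; Iota: 1434991417.000; Beta: 4352481037.000; Eta: 3957207165.000; Mu: 2333678873.000.
Minimum at Gamma.

Gamma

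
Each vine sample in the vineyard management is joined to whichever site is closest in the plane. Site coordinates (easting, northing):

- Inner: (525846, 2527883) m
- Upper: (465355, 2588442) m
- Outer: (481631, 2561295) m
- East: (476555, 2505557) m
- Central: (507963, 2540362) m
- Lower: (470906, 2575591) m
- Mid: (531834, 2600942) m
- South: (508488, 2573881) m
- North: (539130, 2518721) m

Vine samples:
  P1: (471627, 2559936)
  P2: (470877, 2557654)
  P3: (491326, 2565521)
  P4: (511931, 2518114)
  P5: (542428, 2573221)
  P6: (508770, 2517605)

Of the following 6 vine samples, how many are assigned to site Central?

P1 → Outer
P2 → Outer
P3 → Outer
P4 → Inner
P5 → Mid
P6 → Inner
0 of the 6 go to Central.

0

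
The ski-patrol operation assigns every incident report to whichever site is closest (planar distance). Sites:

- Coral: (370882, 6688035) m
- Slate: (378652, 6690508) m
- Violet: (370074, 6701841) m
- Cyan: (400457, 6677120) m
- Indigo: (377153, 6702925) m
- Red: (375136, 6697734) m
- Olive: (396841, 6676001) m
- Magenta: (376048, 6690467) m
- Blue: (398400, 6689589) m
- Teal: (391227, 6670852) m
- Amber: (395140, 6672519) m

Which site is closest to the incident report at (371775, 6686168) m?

Squared distances to each site:
Coral: 4283138.000; Slate: 66128729.000; Violet: 248536330.000; Cyan: 904523428.000; Indigo: 309719933.000; Red: 145068677.000; Olive: 731672245.000; Magenta: 36739930.000; Blue: 720593866.000; Teal: 612960160.000; Amber: 732218426.000.
Minimum at Coral.

Coral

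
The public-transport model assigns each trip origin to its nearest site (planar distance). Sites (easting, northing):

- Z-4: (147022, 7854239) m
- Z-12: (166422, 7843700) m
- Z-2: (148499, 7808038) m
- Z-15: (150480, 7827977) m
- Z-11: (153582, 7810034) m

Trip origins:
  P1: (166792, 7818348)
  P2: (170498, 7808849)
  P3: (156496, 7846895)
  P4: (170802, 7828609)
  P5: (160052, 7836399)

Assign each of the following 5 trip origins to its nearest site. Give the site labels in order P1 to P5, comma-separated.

Z-11, Z-11, Z-12, Z-12, Z-12

P1 → Z-11 (d²=243626696.00)
P2 → Z-11 (d²=287555281.00)
P3 → Z-12 (d²=108733501.00)
P4 → Z-12 (d²=246922681.00)
P5 → Z-12 (d²=93881501.00)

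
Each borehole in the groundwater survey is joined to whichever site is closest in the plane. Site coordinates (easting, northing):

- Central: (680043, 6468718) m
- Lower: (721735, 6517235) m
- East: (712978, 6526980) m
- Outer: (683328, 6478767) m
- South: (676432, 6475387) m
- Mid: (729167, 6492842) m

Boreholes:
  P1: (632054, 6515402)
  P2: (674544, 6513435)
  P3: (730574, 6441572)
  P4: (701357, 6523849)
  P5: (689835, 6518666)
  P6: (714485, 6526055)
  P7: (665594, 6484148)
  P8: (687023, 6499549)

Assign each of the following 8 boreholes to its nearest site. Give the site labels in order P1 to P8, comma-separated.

P1 → South (d²=3570607109.00)
P2 → Outer (d²=1279028880.00)
P3 → Mid (d²=2630592549.00)
P4 → East (d²=144850802.00)
P5 → East (d²=604721045.00)
P6 → East (d²=3126674.00)
P7 → South (d²=194217365.00)
P8 → Outer (d²=445544549.00)

South, Outer, Mid, East, East, East, South, Outer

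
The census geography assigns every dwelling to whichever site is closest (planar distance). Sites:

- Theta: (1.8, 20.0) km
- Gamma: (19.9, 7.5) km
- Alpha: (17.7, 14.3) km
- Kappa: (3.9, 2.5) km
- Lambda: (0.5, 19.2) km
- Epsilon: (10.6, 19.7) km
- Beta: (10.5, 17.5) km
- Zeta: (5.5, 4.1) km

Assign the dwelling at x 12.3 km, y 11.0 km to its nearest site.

Squared distances to each site:
Theta: 191.250; Gamma: 70.010; Alpha: 40.050; Kappa: 142.810; Lambda: 206.480; Epsilon: 78.580; Beta: 45.490; Zeta: 93.850.
Minimum at Alpha.

Alpha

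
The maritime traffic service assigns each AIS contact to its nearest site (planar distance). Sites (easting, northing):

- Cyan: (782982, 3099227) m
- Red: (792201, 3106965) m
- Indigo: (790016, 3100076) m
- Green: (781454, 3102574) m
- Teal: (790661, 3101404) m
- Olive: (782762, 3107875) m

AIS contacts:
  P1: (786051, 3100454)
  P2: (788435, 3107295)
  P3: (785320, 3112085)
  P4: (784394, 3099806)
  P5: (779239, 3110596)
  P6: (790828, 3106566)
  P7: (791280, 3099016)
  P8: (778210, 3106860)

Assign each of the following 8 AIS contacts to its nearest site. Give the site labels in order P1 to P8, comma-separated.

P1 → Cyan (d²=10924290.00)
P2 → Red (d²=14291656.00)
P3 → Olive (d²=24267464.00)
P4 → Cyan (d²=2328985.00)
P5 → Olive (d²=19815370.00)
P6 → Red (d²=2044330.00)
P7 → Indigo (d²=2721296.00)
P8 → Olive (d²=21750929.00)

Cyan, Red, Olive, Cyan, Olive, Red, Indigo, Olive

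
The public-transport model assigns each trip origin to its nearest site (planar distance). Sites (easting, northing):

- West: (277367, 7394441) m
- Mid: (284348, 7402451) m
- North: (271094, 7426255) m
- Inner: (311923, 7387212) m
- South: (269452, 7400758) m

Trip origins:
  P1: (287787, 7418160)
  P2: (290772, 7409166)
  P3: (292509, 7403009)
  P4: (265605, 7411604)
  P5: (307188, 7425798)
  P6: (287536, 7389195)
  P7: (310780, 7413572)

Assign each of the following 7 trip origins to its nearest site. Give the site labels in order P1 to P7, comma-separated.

P1 → Mid (d²=258599402.00)
P2 → Mid (d²=86359001.00)
P3 → Mid (d²=66913285.00)
P4 → South (d²=132435125.00)
P5 → Mid (d²=1066748009.00)
P6 → West (d²=130929077.00)
P7 → Inner (d²=696156049.00)

Mid, Mid, Mid, South, Mid, West, Inner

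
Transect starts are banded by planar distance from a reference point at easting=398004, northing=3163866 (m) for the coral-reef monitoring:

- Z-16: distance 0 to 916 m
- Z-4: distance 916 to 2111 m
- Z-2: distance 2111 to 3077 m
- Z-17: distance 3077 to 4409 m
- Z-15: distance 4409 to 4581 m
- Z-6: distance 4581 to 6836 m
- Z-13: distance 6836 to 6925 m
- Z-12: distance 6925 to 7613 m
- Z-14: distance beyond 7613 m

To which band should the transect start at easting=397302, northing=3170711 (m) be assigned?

Distance = √((397302−398004)² + (3170711−3163866)²) = √(492804.000 + 46854025.000) = 6880.903 m.
6836 ≤ 6880.903 < 6925 → Z-13.

Z-13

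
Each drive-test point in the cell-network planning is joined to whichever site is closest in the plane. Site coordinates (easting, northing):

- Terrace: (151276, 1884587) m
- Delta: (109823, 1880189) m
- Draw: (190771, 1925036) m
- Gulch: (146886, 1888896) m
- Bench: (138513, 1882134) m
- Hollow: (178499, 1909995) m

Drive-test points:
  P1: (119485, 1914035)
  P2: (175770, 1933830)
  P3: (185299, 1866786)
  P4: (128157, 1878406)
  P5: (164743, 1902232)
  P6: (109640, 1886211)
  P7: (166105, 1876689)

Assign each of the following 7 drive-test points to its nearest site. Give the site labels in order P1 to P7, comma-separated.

P1 → Delta (d²=1238905960.00)
P2 → Draw (d²=302364437.00)
P3 → Terrace (d²=1474440130.00)
P4 → Bench (d²=121144720.00)
P5 → Hollow (d²=249491705.00)
P6 → Delta (d²=36297973.00)
P7 → Terrace (d²=282277645.00)

Delta, Draw, Terrace, Bench, Hollow, Delta, Terrace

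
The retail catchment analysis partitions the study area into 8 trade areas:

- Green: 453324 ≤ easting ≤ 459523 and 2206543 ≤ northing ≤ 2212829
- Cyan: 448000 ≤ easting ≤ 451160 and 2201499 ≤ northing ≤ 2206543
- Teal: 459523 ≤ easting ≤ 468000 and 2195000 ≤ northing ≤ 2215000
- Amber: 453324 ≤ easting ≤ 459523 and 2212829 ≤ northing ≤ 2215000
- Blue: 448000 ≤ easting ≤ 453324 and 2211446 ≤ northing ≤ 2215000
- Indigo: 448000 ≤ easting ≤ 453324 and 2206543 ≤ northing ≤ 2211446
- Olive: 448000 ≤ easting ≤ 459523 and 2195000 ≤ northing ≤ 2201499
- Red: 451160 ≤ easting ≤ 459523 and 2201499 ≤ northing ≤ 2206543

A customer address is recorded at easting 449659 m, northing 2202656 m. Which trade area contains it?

The point has easting = 449659 and northing = 2202656.
Only Cyan satisfies 448000 ≤ easting ≤ 451160 and 2201499 ≤ northing ≤ 2206543.

Cyan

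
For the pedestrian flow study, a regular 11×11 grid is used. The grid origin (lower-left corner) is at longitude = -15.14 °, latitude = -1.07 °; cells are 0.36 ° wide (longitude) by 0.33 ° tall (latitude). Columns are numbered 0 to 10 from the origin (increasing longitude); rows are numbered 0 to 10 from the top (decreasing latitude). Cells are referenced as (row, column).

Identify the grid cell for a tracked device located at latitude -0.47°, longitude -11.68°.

(9, 9)

Column index: ⌊(-11.68 − -15.14) / 0.36⌋ = ⌊9.611⌋ = 9
Row offset from origin: ⌊(-0.47 − -1.07) / 0.33⌋ = ⌊1.818⌋ = 1 → row 9 (counted from top)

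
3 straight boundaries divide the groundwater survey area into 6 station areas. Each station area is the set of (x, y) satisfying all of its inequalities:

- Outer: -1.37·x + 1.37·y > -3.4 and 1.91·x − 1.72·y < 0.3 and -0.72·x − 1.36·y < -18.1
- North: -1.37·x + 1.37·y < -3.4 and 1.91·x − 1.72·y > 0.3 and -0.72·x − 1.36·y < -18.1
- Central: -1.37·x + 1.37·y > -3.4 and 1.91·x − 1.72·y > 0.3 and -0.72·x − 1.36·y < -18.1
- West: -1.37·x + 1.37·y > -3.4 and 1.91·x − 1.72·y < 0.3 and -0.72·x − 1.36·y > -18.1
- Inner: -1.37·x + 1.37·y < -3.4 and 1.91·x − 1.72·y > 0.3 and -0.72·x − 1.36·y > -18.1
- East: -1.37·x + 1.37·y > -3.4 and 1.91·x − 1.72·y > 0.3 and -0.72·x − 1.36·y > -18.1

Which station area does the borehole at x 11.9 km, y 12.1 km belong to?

Central

-1.37·11.9 + 1.37·12.1 = 0.274, which is > -3.4
1.91·11.9 − 1.72·12.1 = 1.917, which is > 0.3
-0.72·11.9 − 1.36·12.1 = -25.024, which is < -18.1
This sign pattern matches Central.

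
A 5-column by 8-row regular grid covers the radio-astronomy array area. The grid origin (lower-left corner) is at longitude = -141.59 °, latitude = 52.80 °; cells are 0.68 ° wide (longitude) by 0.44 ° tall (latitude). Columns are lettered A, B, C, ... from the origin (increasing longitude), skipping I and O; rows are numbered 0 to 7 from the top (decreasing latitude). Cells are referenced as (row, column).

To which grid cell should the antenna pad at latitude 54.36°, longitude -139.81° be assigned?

(4, C)

Column index: ⌊(-139.81 − -141.59) / 0.68⌋ = ⌊2.618⌋ = 2 → column C
Row offset from origin: ⌊(54.36 − 52.80) / 0.44⌋ = ⌊3.545⌋ = 3 → row 4 (counted from top)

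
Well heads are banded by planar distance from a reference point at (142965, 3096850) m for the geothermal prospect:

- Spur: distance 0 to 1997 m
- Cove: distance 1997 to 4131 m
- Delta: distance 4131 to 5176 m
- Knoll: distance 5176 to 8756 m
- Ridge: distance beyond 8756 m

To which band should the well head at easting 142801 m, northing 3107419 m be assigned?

Ridge

Distance = √((142801−142965)² + (3107419−3096850)²) = √(26896.000 + 111703761.000) = 10570.272 m.
8756 ≤ 10570.272 < ∞ → Ridge.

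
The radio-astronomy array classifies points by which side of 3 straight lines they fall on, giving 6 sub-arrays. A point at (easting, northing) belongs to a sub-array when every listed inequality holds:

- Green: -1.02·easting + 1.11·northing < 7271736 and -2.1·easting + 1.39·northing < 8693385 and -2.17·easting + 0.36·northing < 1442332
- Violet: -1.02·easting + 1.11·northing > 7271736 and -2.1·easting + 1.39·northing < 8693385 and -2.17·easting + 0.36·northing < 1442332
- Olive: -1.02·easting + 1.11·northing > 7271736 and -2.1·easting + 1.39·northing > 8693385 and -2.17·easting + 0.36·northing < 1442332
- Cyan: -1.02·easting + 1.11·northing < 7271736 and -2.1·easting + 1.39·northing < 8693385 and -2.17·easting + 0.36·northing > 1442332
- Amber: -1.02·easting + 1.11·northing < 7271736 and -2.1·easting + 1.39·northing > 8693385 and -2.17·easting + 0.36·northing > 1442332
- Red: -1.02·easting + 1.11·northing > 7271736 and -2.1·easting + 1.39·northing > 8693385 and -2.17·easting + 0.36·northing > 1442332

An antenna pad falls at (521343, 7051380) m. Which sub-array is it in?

Olive

-1.02·521343 + 1.11·7051380 = 7295261.940, which is > 7271736
-2.1·521343 + 1.39·7051380 = 8706597.900, which is > 8693385
-2.17·521343 + 0.36·7051380 = 1407182.490, which is < 1442332
This sign pattern matches Olive.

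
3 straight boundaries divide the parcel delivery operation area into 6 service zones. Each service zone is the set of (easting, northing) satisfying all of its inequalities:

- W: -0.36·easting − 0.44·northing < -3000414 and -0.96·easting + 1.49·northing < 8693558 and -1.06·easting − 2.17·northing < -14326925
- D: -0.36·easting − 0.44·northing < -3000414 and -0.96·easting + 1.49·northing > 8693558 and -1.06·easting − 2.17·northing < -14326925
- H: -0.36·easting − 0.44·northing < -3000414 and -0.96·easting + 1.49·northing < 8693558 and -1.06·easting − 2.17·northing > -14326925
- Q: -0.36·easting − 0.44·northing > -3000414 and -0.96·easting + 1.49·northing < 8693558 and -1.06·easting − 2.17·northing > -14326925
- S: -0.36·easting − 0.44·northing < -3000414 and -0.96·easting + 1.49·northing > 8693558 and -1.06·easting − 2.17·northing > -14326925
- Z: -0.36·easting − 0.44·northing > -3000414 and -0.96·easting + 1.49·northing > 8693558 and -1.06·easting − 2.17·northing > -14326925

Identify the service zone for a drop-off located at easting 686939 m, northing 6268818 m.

W

-0.36·686939 − 0.44·6268818 = -3005577.960, which is < -3000414
-0.96·686939 + 1.49·6268818 = 8681077.380, which is < 8693558
-1.06·686939 − 2.17·6268818 = -14331490.400, which is < -14326925
This sign pattern matches W.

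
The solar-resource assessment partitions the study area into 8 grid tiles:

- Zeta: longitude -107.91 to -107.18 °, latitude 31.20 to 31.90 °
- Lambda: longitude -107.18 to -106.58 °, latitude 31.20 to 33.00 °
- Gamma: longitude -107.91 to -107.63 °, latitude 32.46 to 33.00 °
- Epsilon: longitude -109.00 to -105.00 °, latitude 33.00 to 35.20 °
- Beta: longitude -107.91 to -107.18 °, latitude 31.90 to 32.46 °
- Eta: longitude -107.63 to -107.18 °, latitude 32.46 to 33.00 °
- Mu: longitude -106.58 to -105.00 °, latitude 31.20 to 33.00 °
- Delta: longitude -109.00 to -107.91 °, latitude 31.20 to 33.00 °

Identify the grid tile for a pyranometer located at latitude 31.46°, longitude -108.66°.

Delta

The point has longitude = -108.66 and latitude = 31.46.
Only Delta satisfies -109.00 ≤ longitude ≤ -107.91 and 31.20 ≤ latitude ≤ 33.00.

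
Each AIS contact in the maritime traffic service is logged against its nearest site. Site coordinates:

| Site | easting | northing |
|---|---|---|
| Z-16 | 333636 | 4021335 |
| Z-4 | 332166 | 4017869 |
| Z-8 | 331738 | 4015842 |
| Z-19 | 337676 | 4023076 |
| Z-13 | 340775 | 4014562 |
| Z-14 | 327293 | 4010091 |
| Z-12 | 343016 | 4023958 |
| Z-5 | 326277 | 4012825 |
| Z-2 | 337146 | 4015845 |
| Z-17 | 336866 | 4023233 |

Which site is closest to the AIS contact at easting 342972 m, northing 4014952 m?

Z-13

Squared distances to each site:
Z-16: 127903585.000; Z-4: 125278525.000; Z-8: 126994856.000; Z-19: 94046992.000; Z-13: 4978909.000; Z-14: 269460362.000; Z-12: 81109972.000; Z-5: 283247154.000; Z-2: 34739725.000; Z-17: 105858197.000.
Minimum at Z-13.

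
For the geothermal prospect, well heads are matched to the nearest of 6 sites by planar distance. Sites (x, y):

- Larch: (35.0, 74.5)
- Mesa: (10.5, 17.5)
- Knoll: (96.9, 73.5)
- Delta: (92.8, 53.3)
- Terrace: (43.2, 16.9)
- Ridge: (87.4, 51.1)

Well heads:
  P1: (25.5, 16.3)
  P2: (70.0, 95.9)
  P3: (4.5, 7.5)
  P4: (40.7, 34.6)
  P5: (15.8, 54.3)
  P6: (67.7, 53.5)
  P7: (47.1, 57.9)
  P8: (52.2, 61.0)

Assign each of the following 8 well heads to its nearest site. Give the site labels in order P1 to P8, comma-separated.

P1 → Mesa (d²=226.44)
P2 → Knoll (d²=1225.37)
P3 → Mesa (d²=136.00)
P4 → Terrace (d²=319.54)
P5 → Larch (d²=776.68)
P6 → Ridge (d²=393.85)
P7 → Larch (d²=421.97)
P8 → Larch (d²=478.09)

Mesa, Knoll, Mesa, Terrace, Larch, Ridge, Larch, Larch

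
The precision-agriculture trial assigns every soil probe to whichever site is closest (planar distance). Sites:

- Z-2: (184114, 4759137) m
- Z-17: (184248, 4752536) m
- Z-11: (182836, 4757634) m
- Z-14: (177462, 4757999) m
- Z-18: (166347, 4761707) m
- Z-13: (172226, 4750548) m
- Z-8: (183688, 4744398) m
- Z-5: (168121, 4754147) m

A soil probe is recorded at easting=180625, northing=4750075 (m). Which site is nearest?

Z-17

Squared distances to each site:
Z-2: 94292965.000; Z-17: 19182650.000; Z-11: 62027002.000; Z-14: 72794345.000; Z-18: 339164708.000; Z-13: 70766930.000; Z-8: 41610298.000; Z-5: 172931200.000.
Minimum at Z-17.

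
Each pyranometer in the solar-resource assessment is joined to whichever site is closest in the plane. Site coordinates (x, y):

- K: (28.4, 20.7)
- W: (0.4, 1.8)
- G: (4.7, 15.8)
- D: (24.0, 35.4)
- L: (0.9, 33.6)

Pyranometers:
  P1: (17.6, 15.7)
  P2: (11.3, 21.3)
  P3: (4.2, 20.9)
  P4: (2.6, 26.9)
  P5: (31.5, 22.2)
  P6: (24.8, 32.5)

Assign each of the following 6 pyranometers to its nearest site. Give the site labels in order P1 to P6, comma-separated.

P1 → K (d²=141.64)
P2 → G (d²=73.81)
P3 → G (d²=26.26)
P4 → L (d²=47.78)
P5 → K (d²=11.86)
P6 → D (d²=9.05)

K, G, G, L, K, D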